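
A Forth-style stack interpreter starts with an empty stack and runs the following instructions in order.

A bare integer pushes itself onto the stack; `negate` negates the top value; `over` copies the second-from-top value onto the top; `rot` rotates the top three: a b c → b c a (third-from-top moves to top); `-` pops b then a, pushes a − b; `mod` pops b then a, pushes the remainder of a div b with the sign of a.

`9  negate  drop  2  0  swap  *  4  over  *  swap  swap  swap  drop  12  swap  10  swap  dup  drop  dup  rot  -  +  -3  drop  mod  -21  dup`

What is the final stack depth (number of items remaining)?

3

9      -> [9]
negate -> [-9]
drop   -> []
2      -> [2]
0      -> [2, 0]
swap   -> [0, 2]
*      -> [0]
4      -> [0, 4]
over   -> [0, 4, 0]
*      -> [0, 0]
swap   -> [0, 0]
swap   -> [0, 0]
swap   -> [0, 0]
drop   -> [0]
12     -> [0, 12]
swap   -> [12, 0]
10     -> [12, 0, 10]
swap   -> [12, 10, 0]
dup    -> [12, 10, 0, 0]
drop   -> [12, 10, 0]
dup    -> [12, 10, 0, 0]
rot    -> [12, 0, 0, 10]
-      -> [12, 0, -10]
+      -> [12, -10]
-3     -> [12, -10, -3]
drop   -> [12, -10]
mod    -> [2]
-21    -> [2, -21]
dup    -> [2, -21, -21]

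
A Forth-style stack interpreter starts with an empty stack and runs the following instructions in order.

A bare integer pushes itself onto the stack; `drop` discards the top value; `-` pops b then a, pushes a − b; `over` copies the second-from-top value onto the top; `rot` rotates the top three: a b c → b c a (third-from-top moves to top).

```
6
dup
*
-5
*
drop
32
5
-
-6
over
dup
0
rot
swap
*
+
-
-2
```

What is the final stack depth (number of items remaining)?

6    : 6
dup  : 6 6
*    : 36
-5   : 36 -5
*    : -180
drop : (empty)
32   : 32
5    : 32 5
-    : 27
-6   : 27 -6
over : 27 -6 27
dup  : 27 -6 27 27
0    : 27 -6 27 27 0
rot  : 27 -6 27 0 27
swap : 27 -6 27 27 0
*    : 27 -6 27 0
+    : 27 -6 27
-    : 27 -33
-2   : 27 -33 -2

3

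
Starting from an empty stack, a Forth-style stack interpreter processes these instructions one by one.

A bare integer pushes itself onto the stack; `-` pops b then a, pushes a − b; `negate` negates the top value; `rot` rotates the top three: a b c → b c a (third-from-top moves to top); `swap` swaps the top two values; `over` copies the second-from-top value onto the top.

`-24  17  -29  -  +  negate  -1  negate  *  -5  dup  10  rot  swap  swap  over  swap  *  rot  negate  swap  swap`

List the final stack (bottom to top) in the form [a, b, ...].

[-22, 10, -50, 5]

-24    : -24
17     : -24 17
-29    : -24 17 -29
-      : -24 46
+      : 22
negate : -22
-1     : -22 -1
negate : -22 1
*      : -22
-5     : -22 -5
dup    : -22 -5 -5
10     : -22 -5 -5 10
rot    : -22 -5 10 -5
swap   : -22 -5 -5 10
swap   : -22 -5 10 -5
over   : -22 -5 10 -5 10
swap   : -22 -5 10 10 -5
*      : -22 -5 10 -50
rot    : -22 10 -50 -5
negate : -22 10 -50 5
swap   : -22 10 5 -50
swap   : -22 10 -50 5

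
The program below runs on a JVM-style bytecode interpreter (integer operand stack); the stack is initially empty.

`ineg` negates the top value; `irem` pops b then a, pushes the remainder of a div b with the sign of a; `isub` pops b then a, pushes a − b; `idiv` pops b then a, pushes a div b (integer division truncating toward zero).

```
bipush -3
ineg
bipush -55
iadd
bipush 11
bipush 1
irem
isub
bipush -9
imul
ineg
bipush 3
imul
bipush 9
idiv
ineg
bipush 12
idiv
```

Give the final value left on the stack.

bipush -3  : -3
ineg       : 3
bipush -55 : 3 -55
iadd       : -52
bipush 11  : -52 11
bipush 1   : -52 11 1
irem       : -52 0
isub       : -52
bipush -9  : -52 -9
imul       : 468
ineg       : -468
bipush 3   : -468 3
imul       : -1404
bipush 9   : -1404 9
idiv       : -156
ineg       : 156
bipush 12  : 156 12
idiv       : 13

13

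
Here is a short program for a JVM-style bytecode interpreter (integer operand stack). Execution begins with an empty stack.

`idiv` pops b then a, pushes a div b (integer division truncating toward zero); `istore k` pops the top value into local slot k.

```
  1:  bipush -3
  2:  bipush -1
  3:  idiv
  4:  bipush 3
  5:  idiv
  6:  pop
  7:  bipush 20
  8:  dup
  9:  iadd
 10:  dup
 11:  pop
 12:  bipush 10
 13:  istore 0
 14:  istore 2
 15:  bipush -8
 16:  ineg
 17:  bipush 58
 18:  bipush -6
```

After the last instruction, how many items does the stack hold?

bipush -3 : -3
bipush -1 : -3 -1
idiv      : 3
bipush 3  : 3 3
idiv      : 1
pop       : (empty)
bipush 20 : 20
dup       : 20 20
iadd      : 40
dup       : 40 40
pop       : 40
bipush 10 : 40 10
istore 0  : 40
istore 2  : (empty)
bipush -8 : -8
ineg      : 8
bipush 58 : 8 58
bipush -6 : 8 58 -6

3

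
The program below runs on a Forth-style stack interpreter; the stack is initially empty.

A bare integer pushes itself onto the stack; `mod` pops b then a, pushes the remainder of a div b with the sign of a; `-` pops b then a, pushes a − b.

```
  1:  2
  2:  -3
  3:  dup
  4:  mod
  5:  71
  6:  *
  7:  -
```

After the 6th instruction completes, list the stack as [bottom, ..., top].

2   -> 2
-3  -> 2 -3
dup -> 2 -3 -3
mod -> 2 0
71  -> 2 0 71
*   -> 2 0

[2, 0]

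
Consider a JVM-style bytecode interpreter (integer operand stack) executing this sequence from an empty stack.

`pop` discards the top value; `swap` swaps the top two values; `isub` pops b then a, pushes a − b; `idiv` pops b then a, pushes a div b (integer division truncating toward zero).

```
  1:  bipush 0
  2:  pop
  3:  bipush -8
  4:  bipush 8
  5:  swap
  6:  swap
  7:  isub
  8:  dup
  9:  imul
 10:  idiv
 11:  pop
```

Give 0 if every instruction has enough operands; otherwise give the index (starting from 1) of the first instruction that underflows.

bipush 0  : [0]
pop       : []
bipush -8 : [-8]
bipush 8  : [-8, 8]
swap      : [8, -8]
swap      : [-8, 8]
isub      : [-16]
dup       : [-16, -16]
imul      : [256]
idiv  — needs 2 operands, stack has 1 → underflow

10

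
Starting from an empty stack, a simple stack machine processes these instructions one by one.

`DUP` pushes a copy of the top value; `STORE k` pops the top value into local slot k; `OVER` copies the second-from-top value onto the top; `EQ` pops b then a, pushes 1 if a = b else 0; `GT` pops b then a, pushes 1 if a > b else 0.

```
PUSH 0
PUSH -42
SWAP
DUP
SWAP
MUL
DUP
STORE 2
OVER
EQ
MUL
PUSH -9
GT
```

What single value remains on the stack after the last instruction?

PUSH 0   : 0
PUSH -42 : 0 -42
SWAP     : -42 0
DUP      : -42 0 0
SWAP     : -42 0 0
MUL      : -42 0
DUP      : -42 0 0
STORE 2  : -42 0
OVER     : -42 0 -42
EQ       : -42 0
MUL      : 0
PUSH -9  : 0 -9
GT       : 1

1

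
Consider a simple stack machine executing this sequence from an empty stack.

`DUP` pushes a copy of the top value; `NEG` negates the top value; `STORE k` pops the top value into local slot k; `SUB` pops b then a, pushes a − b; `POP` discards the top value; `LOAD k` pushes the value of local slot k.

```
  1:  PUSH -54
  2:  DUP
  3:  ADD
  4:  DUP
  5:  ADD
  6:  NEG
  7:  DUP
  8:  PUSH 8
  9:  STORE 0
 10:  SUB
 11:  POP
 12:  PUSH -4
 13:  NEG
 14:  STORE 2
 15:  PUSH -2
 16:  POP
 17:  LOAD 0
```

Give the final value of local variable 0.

8

PUSH -54 : -54
DUP      : -54 -54
ADD      : -108
DUP      : -108 -108
ADD      : -216
NEG      : 216
DUP      : 216 216
PUSH 8   : 216 216 8
STORE 0  : 216 216
SUB      : 0
POP      : (empty)
PUSH -4  : -4
NEG      : 4
STORE 2  : (empty)
PUSH -2  : -2
POP      : (empty)
LOAD 0   : 8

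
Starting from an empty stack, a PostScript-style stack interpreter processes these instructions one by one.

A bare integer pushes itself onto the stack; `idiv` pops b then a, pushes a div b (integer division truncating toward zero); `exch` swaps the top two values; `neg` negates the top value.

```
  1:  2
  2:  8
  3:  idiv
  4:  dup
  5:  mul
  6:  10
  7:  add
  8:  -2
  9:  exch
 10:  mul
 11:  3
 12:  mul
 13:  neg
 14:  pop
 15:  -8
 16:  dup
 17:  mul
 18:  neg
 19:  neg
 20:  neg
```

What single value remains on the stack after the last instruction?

-64

2     2
8     2 8
idiv  0
dup   0 0
mul   0
10    0 10
add   10
-2    10 -2
exch  -2 10
mul   -20
3     -20 3
mul   -60
neg   60
pop   (empty)
-8    -8
dup   -8 -8
mul   64
neg   -64
neg   64
neg   -64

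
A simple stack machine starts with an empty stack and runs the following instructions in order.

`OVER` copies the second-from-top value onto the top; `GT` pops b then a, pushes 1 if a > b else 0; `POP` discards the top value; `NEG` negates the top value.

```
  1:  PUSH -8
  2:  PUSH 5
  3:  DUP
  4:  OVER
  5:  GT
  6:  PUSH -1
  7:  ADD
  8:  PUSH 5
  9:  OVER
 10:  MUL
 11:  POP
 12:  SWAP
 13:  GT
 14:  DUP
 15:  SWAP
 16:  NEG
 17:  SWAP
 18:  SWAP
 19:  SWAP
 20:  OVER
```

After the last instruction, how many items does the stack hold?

PUSH -8 → -8
PUSH 5  → -8 5
DUP     → -8 5 5
OVER    → -8 5 5 5
GT      → -8 5 0
PUSH -1 → -8 5 0 -1
ADD     → -8 5 -1
PUSH 5  → -8 5 -1 5
OVER    → -8 5 -1 5 -1
MUL     → -8 5 -1 -5
POP     → -8 5 -1
SWAP    → -8 -1 5
GT      → -8 0
DUP     → -8 0 0
SWAP    → -8 0 0
NEG     → -8 0 0
SWAP    → -8 0 0
SWAP    → -8 0 0
SWAP    → -8 0 0
OVER    → -8 0 0 0

4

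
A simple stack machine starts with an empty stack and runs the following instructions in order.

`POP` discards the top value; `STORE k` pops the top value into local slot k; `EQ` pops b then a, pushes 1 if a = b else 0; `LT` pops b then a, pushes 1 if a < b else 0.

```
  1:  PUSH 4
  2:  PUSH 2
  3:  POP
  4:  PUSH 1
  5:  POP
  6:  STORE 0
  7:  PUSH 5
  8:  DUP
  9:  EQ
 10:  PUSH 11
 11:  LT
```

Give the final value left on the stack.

1

PUSH 4  : 4
PUSH 2  : 4 2
POP     : 4
PUSH 1  : 4 1
POP     : 4
STORE 0 : (empty)
PUSH 5  : 5
DUP     : 5 5
EQ      : 1
PUSH 11 : 1 11
LT      : 1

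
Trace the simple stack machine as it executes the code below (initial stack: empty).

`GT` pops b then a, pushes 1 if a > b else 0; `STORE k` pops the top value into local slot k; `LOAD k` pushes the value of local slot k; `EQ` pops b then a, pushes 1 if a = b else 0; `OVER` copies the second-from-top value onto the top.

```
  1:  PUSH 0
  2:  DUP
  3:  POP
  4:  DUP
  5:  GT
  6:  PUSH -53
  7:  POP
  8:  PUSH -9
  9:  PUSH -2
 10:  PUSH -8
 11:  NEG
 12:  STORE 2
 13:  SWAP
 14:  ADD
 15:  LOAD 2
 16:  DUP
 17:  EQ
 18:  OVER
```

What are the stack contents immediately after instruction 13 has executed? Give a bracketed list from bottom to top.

[0, -2, -9]

PUSH 0    0
DUP       0 0
POP       0
DUP       0 0
GT        0
PUSH -53  0 -53
POP       0
PUSH -9   0 -9
PUSH -2   0 -9 -2
PUSH -8   0 -9 -2 -8
NEG       0 -9 -2 8
STORE 2   0 -9 -2
SWAP      0 -2 -9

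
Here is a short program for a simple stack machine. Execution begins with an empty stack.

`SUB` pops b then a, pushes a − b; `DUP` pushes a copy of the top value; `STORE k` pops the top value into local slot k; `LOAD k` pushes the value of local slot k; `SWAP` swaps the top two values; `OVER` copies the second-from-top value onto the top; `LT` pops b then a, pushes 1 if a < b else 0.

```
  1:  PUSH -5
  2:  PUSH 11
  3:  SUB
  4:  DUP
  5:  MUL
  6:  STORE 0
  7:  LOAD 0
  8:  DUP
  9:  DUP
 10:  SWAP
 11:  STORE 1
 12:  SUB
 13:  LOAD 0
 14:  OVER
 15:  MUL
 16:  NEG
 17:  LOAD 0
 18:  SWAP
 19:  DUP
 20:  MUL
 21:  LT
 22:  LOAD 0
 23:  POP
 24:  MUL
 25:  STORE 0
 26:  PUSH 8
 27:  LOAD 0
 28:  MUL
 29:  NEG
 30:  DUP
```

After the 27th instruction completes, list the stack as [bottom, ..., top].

[8, 0]

PUSH -5  -5
PUSH 11  -5 11
SUB      -16
DUP      -16 -16
MUL      256
STORE 0  (empty)
LOAD 0   256
DUP      256 256
DUP      256 256 256
SWAP     256 256 256
STORE 1  256 256
SUB      0
LOAD 0   0 256
OVER     0 256 0
MUL      0 0
NEG      0 0
LOAD 0   0 0 256
SWAP     0 256 0
DUP      0 256 0 0
MUL      0 256 0
LT       0 0
LOAD 0   0 0 256
POP      0 0
MUL      0
STORE 0  (empty)
PUSH 8   8
LOAD 0   8 0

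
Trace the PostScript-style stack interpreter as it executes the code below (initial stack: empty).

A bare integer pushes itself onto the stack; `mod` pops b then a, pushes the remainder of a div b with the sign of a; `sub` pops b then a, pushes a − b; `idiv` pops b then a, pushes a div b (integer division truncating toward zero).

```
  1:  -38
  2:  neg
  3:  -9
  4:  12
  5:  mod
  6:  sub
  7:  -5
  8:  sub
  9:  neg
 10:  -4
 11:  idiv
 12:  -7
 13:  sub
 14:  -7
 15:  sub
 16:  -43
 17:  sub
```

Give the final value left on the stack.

70

-38  -> -38
neg  -> 38
-9   -> 38 -9
12   -> 38 -9 12
mod  -> 38 -9
sub  -> 47
-5   -> 47 -5
sub  -> 52
neg  -> -52
-4   -> -52 -4
idiv -> 13
-7   -> 13 -7
sub  -> 20
-7   -> 20 -7
sub  -> 27
-43  -> 27 -43
sub  -> 70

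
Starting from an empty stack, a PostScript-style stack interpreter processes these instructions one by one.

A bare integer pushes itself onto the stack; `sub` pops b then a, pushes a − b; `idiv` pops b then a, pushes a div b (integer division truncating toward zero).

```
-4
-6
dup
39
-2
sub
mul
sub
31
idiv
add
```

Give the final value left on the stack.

3

-4   → [-4]
-6   → [-4, -6]
dup  → [-4, -6, -6]
39   → [-4, -6, -6, 39]
-2   → [-4, -6, -6, 39, -2]
sub  → [-4, -6, -6, 41]
mul  → [-4, -6, -246]
sub  → [-4, 240]
31   → [-4, 240, 31]
idiv → [-4, 7]
add  → [3]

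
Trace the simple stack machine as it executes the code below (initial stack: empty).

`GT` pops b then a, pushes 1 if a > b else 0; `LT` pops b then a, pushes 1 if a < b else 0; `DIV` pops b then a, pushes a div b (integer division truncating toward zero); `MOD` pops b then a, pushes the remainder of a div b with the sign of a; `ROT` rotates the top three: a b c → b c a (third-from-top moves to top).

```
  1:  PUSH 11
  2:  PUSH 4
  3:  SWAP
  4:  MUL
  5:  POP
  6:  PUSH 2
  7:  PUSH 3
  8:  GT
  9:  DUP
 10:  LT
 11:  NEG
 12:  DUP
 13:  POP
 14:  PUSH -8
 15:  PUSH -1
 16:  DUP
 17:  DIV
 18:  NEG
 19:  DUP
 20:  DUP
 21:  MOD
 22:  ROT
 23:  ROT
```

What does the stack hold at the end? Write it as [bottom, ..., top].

PUSH 11 → 11
PUSH 4  → 11 4
SWAP    → 4 11
MUL     → 44
POP     → (empty)
PUSH 2  → 2
PUSH 3  → 2 3
GT      → 0
DUP     → 0 0
LT      → 0
NEG     → 0
DUP     → 0 0
POP     → 0
PUSH -8 → 0 -8
PUSH -1 → 0 -8 -1
DUP     → 0 -8 -1 -1
DIV     → 0 -8 1
NEG     → 0 -8 -1
DUP     → 0 -8 -1 -1
DUP     → 0 -8 -1 -1 -1
MOD     → 0 -8 -1 0
ROT     → 0 -1 0 -8
ROT     → 0 0 -8 -1

[0, 0, -8, -1]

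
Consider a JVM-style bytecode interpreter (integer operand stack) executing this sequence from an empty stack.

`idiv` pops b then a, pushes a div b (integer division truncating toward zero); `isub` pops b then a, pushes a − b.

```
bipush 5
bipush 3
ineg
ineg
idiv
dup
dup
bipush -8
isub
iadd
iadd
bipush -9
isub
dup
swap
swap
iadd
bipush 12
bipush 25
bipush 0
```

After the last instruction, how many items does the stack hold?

bipush 5   [5]
bipush 3   [5, 3]
ineg       [5, -3]
ineg       [5, 3]
idiv       [1]
dup        [1, 1]
dup        [1, 1, 1]
bipush -8  [1, 1, 1, -8]
isub       [1, 1, 9]
iadd       [1, 10]
iadd       [11]
bipush -9  [11, -9]
isub       [20]
dup        [20, 20]
swap       [20, 20]
swap       [20, 20]
iadd       [40]
bipush 12  [40, 12]
bipush 25  [40, 12, 25]
bipush 0   [40, 12, 25, 0]

4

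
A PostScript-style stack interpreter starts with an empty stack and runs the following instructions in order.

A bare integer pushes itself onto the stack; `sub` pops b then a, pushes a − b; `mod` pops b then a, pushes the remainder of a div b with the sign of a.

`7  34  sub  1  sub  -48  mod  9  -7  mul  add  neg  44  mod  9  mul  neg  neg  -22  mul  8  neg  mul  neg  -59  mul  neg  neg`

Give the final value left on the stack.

280368

7   → [7]
34  → [7, 34]
sub → [-27]
1   → [-27, 1]
sub → [-28]
-48 → [-28, -48]
mod → [-28]
9   → [-28, 9]
-7  → [-28, 9, -7]
mul → [-28, -63]
add → [-91]
neg → [91]
44  → [91, 44]
mod → [3]
9   → [3, 9]
mul → [27]
neg → [-27]
neg → [27]
-22 → [27, -22]
mul → [-594]
8   → [-594, 8]
neg → [-594, -8]
mul → [4752]
neg → [-4752]
-59 → [-4752, -59]
mul → [280368]
neg → [-280368]
neg → [280368]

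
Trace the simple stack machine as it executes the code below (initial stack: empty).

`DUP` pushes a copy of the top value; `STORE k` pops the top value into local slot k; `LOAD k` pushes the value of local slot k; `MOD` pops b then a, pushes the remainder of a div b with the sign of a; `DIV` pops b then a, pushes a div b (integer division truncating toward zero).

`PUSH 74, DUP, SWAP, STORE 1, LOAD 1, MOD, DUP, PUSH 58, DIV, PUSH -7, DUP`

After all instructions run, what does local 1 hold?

PUSH 74  [74]
DUP      [74, 74]
SWAP     [74, 74]
STORE 1  [74]
LOAD 1   [74, 74]
MOD      [0]
DUP      [0, 0]
PUSH 58  [0, 0, 58]
DIV      [0, 0]
PUSH -7  [0, 0, -7]
DUP      [0, 0, -7, -7]

74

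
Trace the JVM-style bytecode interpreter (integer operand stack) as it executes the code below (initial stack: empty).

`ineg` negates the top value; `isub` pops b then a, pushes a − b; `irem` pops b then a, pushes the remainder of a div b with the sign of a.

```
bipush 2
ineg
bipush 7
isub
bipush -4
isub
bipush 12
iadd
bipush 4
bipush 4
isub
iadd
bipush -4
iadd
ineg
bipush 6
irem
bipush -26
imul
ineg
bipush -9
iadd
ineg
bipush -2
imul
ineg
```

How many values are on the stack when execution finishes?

bipush 2    2
ineg        -2
bipush 7    -2 7
isub        -9
bipush -4   -9 -4
isub        -5
bipush 12   -5 12
iadd        7
bipush 4    7 4
bipush 4    7 4 4
isub        7 0
iadd        7
bipush -4   7 -4
iadd        3
ineg        -3
bipush 6    -3 6
irem        -3
bipush -26  -3 -26
imul        78
ineg        -78
bipush -9   -78 -9
iadd        -87
ineg        87
bipush -2   87 -2
imul        -174
ineg        174

1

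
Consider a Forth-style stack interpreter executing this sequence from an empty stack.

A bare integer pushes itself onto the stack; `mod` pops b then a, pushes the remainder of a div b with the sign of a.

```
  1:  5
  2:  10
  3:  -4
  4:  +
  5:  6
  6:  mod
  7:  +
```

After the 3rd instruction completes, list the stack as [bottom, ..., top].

5   5
10  5 10
-4  5 10 -4

[5, 10, -4]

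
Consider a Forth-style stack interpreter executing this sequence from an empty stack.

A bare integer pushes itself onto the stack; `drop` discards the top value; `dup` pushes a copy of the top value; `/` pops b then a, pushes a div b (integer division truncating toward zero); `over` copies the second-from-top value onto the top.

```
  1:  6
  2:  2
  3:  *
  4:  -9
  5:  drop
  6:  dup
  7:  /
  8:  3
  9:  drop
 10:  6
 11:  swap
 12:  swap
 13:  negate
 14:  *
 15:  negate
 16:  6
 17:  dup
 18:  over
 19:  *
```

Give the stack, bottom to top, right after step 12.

6    : [6]
2    : [6, 2]
*    : [12]
-9   : [12, -9]
drop : [12]
dup  : [12, 12]
/    : [1]
3    : [1, 3]
drop : [1]
6    : [1, 6]
swap : [6, 1]
swap : [1, 6]

[1, 6]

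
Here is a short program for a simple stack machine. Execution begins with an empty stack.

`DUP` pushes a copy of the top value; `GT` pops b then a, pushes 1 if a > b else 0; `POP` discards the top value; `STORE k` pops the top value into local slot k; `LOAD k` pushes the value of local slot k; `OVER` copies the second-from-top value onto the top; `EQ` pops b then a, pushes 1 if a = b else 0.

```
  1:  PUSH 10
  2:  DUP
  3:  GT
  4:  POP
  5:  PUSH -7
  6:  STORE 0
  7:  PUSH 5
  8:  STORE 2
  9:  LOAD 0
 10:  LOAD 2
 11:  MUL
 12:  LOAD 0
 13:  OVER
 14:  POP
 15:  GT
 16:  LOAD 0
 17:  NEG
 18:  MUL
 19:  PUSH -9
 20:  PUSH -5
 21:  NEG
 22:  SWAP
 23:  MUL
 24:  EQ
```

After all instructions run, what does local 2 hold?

5

PUSH 10 → 10
DUP     → 10 10
GT      → 0
POP     → (empty)
PUSH -7 → -7
STORE 0 → (empty)
PUSH 5  → 5
STORE 2 → (empty)
LOAD 0  → -7
LOAD 2  → -7 5
MUL     → -35
LOAD 0  → -35 -7
OVER    → -35 -7 -35
POP     → -35 -7
GT      → 0
LOAD 0  → 0 -7
NEG     → 0 7
MUL     → 0
PUSH -9 → 0 -9
PUSH -5 → 0 -9 -5
NEG     → 0 -9 5
SWAP    → 0 5 -9
MUL     → 0 -45
EQ      → 0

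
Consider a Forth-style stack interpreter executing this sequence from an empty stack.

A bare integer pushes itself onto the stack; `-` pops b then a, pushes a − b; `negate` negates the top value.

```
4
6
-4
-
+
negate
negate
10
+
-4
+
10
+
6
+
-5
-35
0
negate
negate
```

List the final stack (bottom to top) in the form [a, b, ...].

4      -> 4
6      -> 4 6
-4     -> 4 6 -4
-      -> 4 10
+      -> 14
negate -> -14
negate -> 14
10     -> 14 10
+      -> 24
-4     -> 24 -4
+      -> 20
10     -> 20 10
+      -> 30
6      -> 30 6
+      -> 36
-5     -> 36 -5
-35    -> 36 -5 -35
0      -> 36 -5 -35 0
negate -> 36 -5 -35 0
negate -> 36 -5 -35 0

[36, -5, -35, 0]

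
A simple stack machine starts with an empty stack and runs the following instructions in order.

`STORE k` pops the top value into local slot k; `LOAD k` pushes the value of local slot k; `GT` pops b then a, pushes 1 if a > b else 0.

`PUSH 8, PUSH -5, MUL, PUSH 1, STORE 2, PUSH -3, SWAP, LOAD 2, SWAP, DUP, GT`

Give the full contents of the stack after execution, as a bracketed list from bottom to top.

[-3, 1, 0]

PUSH 8  -> [8]
PUSH -5 -> [8, -5]
MUL     -> [-40]
PUSH 1  -> [-40, 1]
STORE 2 -> [-40]
PUSH -3 -> [-40, -3]
SWAP    -> [-3, -40]
LOAD 2  -> [-3, -40, 1]
SWAP    -> [-3, 1, -40]
DUP     -> [-3, 1, -40, -40]
GT      -> [-3, 1, 0]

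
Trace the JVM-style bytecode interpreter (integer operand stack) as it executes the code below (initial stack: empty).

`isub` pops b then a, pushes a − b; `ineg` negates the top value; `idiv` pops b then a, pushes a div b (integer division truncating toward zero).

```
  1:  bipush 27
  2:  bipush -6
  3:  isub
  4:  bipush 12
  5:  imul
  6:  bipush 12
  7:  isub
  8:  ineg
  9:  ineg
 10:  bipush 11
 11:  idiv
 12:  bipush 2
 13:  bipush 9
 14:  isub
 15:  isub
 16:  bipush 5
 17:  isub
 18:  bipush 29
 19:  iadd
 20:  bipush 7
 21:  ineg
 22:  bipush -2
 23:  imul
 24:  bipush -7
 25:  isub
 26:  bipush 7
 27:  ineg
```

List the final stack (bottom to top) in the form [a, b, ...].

[65, 21, -7]

bipush 27 → 27
bipush -6 → 27 -6
isub      → 33
bipush 12 → 33 12
imul      → 396
bipush 12 → 396 12
isub      → 384
ineg      → -384
ineg      → 384
bipush 11 → 384 11
idiv      → 34
bipush 2  → 34 2
bipush 9  → 34 2 9
isub      → 34 -7
isub      → 41
bipush 5  → 41 5
isub      → 36
bipush 29 → 36 29
iadd      → 65
bipush 7  → 65 7
ineg      → 65 -7
bipush -2 → 65 -7 -2
imul      → 65 14
bipush -7 → 65 14 -7
isub      → 65 21
bipush 7  → 65 21 7
ineg      → 65 21 -7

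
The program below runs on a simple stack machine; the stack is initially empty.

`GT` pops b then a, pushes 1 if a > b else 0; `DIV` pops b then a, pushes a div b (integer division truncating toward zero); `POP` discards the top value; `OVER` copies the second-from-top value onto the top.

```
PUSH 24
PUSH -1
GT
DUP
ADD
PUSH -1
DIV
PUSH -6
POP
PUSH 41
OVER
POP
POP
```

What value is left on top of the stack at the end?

-2

PUSH 24 → 24
PUSH -1 → 24 -1
GT      → 1
DUP     → 1 1
ADD     → 2
PUSH -1 → 2 -1
DIV     → -2
PUSH -6 → -2 -6
POP     → -2
PUSH 41 → -2 41
OVER    → -2 41 -2
POP     → -2 41
POP     → -2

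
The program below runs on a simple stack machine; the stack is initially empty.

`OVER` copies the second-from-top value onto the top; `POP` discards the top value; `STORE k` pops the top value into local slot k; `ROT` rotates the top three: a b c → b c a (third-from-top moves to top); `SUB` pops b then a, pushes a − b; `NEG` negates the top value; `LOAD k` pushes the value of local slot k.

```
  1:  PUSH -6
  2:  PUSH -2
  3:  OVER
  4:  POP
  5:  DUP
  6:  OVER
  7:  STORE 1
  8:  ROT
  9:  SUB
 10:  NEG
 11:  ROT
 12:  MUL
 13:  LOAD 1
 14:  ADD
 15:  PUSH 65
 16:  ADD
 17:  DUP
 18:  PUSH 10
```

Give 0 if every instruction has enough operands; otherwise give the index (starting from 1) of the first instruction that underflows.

PUSH -6  [-6]
PUSH -2  [-6, -2]
OVER     [-6, -2, -6]
POP      [-6, -2]
DUP      [-6, -2, -2]
OVER     [-6, -2, -2, -2]
STORE 1  [-6, -2, -2]
ROT      [-2, -2, -6]
SUB      [-2, 4]
NEG      [-2, -4]
ROT  — needs 3 operands, stack has 2 → underflow

11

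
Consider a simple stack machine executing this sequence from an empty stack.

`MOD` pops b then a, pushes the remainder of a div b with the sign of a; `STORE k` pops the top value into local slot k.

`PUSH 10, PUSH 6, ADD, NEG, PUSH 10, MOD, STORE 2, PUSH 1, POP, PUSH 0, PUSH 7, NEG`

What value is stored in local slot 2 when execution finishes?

-6

PUSH 10 → [10]
PUSH 6  → [10, 6]
ADD     → [16]
NEG     → [-16]
PUSH 10 → [-16, 10]
MOD     → [-6]
STORE 2 → []
PUSH 1  → [1]
POP     → []
PUSH 0  → [0]
PUSH 7  → [0, 7]
NEG     → [0, -7]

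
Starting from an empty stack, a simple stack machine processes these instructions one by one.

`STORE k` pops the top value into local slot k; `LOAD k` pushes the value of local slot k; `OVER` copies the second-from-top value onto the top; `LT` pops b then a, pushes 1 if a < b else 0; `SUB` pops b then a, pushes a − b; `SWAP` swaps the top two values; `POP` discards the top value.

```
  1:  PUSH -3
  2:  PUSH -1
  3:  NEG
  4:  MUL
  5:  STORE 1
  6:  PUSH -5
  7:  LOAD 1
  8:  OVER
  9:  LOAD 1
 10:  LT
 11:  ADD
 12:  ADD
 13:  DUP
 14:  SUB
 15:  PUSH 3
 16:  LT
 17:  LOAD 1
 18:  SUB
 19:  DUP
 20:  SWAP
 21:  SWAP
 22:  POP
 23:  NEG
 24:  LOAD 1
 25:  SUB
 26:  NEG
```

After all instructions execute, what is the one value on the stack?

1

PUSH -3  -3
PUSH -1  -3 -1
NEG      -3 1
MUL      -3
STORE 1  (empty)
PUSH -5  -5
LOAD 1   -5 -3
OVER     -5 -3 -5
LOAD 1   -5 -3 -5 -3
LT       -5 -3 1
ADD      -5 -2
ADD      -7
DUP      -7 -7
SUB      0
PUSH 3   0 3
LT       1
LOAD 1   1 -3
SUB      4
DUP      4 4
SWAP     4 4
SWAP     4 4
POP      4
NEG      -4
LOAD 1   -4 -3
SUB      -1
NEG      1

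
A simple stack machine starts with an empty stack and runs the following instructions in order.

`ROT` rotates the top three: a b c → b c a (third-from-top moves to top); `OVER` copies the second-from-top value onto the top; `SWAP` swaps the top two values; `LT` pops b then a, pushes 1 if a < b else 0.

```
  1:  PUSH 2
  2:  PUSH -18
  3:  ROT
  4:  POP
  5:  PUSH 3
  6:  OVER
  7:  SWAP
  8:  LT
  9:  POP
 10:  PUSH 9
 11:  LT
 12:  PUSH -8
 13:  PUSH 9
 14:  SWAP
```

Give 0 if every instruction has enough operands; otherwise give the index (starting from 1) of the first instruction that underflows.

PUSH 2   → [2]
PUSH -18 → [2, -18]
ROT  — needs 3 operands, stack has 2 → underflow

3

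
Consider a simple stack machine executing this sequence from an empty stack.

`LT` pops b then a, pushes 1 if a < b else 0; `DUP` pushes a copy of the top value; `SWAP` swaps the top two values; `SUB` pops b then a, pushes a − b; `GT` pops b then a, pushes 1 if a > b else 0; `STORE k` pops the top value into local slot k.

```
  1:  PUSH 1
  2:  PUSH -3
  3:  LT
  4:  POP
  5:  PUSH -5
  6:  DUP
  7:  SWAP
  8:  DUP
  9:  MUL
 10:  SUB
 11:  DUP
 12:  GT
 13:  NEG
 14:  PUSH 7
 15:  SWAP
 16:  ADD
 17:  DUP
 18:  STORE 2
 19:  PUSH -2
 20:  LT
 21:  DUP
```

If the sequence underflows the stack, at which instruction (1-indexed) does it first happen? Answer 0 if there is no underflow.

0

PUSH 1  → [1]
PUSH -3 → [1, -3]
LT      → [0]
POP     → []
PUSH -5 → [-5]
DUP     → [-5, -5]
SWAP    → [-5, -5]
DUP     → [-5, -5, -5]
MUL     → [-5, 25]
SUB     → [-30]
DUP     → [-30, -30]
GT      → [0]
NEG     → [0]
PUSH 7  → [0, 7]
SWAP    → [7, 0]
ADD     → [7]
DUP     → [7, 7]
STORE 2 → [7]
PUSH -2 → [7, -2]
LT      → [0]
DUP     → [0, 0]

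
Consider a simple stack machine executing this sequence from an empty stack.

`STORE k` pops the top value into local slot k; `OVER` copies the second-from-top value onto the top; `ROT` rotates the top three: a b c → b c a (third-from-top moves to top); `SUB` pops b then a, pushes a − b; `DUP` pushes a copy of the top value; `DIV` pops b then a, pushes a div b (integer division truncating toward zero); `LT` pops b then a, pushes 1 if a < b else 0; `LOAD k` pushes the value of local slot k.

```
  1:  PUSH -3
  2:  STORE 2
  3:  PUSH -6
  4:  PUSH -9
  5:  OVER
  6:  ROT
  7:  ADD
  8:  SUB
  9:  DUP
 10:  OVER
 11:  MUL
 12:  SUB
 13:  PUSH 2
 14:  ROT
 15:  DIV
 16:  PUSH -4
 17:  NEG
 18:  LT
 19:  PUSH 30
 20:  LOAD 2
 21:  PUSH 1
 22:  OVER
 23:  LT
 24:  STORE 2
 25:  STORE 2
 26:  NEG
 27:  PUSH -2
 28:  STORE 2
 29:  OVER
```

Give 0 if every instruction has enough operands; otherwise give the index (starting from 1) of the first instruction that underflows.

14

PUSH -3 : -3
STORE 2 : (empty)
PUSH -6 : -6
PUSH -9 : -6 -9
OVER    : -6 -9 -6
ROT     : -9 -6 -6
ADD     : -9 -12
SUB     : 3
DUP     : 3 3
OVER    : 3 3 3
MUL     : 3 9
SUB     : -6
PUSH 2  : -6 2
ROT  — needs 3 operands, stack has 2 → underflow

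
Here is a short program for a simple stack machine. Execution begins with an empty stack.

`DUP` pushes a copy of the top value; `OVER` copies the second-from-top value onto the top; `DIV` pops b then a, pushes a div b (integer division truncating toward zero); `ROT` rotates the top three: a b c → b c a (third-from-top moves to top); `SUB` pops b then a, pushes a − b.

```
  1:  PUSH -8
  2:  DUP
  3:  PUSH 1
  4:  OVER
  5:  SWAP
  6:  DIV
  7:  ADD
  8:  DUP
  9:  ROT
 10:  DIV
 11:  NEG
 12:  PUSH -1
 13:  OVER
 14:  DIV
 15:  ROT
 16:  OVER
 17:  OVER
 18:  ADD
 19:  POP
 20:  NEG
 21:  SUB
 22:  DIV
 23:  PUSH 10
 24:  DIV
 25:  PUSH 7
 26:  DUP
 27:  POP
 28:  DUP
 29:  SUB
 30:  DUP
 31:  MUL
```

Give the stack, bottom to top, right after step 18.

PUSH -8 -> [-8]
DUP     -> [-8, -8]
PUSH 1  -> [-8, -8, 1]
OVER    -> [-8, -8, 1, -8]
SWAP    -> [-8, -8, -8, 1]
DIV     -> [-8, -8, -8]
ADD     -> [-8, -16]
DUP     -> [-8, -16, -16]
ROT     -> [-16, -16, -8]
DIV     -> [-16, 2]
NEG     -> [-16, -2]
PUSH -1 -> [-16, -2, -1]
OVER    -> [-16, -2, -1, -2]
DIV     -> [-16, -2, 0]
ROT     -> [-2, 0, -16]
OVER    -> [-2, 0, -16, 0]
OVER    -> [-2, 0, -16, 0, -16]
ADD     -> [-2, 0, -16, -16]

[-2, 0, -16, -16]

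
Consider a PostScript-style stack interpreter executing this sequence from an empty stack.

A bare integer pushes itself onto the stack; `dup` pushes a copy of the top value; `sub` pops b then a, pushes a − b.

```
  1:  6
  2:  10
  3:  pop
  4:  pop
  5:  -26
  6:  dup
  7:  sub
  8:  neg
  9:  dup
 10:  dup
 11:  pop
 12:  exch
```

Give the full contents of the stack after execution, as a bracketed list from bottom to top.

[0, 0]

6     6
10    6 10
pop   6
pop   (empty)
-26   -26
dup   -26 -26
sub   0
neg   0
dup   0 0
dup   0 0 0
pop   0 0
exch  0 0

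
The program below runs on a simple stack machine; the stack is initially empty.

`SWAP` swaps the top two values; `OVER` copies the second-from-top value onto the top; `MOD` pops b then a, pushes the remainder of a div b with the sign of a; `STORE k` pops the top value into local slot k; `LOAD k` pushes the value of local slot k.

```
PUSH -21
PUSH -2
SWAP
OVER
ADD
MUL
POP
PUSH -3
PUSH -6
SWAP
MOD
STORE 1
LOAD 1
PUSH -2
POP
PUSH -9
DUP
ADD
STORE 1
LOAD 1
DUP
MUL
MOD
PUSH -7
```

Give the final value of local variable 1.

PUSH -21  [-21]
PUSH -2   [-21, -2]
SWAP      [-2, -21]
OVER      [-2, -21, -2]
ADD       [-2, -23]
MUL       [46]
POP       []
PUSH -3   [-3]
PUSH -6   [-3, -6]
SWAP      [-6, -3]
MOD       [0]
STORE 1   []
LOAD 1    [0]
PUSH -2   [0, -2]
POP       [0]
PUSH -9   [0, -9]
DUP       [0, -9, -9]
ADD       [0, -18]
STORE 1   [0]
LOAD 1    [0, -18]
DUP       [0, -18, -18]
MUL       [0, 324]
MOD       [0]
PUSH -7   [0, -7]

-18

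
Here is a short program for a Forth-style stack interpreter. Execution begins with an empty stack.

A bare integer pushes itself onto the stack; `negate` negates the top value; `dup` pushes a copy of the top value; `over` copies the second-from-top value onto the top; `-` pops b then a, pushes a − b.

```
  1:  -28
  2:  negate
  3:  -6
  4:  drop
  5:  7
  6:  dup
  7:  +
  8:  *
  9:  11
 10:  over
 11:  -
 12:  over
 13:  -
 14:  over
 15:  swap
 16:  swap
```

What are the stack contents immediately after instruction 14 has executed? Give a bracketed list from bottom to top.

[392, -773, 392]

-28    : -28
negate : 28
-6     : 28 -6
drop   : 28
7      : 28 7
dup    : 28 7 7
+      : 28 14
*      : 392
11     : 392 11
over   : 392 11 392
-      : 392 -381
over   : 392 -381 392
-      : 392 -773
over   : 392 -773 392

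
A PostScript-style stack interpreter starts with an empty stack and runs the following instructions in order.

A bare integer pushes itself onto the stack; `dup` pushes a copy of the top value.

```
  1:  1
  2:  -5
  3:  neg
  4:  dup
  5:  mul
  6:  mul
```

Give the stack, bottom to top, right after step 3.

[1, 5]

1   -> [1]
-5  -> [1, -5]
neg -> [1, 5]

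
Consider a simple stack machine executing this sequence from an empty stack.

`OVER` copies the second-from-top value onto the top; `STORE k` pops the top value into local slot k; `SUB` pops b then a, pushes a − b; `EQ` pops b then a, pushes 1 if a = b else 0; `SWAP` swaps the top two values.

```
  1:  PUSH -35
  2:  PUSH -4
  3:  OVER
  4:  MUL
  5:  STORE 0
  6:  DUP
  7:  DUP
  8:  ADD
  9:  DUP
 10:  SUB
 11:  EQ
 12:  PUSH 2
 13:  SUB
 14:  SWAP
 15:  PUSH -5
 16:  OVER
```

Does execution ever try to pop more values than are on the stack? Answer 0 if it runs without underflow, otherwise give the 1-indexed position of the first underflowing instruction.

14

PUSH -35 -> [-35]
PUSH -4  -> [-35, -4]
OVER     -> [-35, -4, -35]
MUL      -> [-35, 140]
STORE 0  -> [-35]
DUP      -> [-35, -35]
DUP      -> [-35, -35, -35]
ADD      -> [-35, -70]
DUP      -> [-35, -70, -70]
SUB      -> [-35, 0]
EQ       -> [0]
PUSH 2   -> [0, 2]
SUB      -> [-2]
SWAP  — needs 2 operands, stack has 1 → underflow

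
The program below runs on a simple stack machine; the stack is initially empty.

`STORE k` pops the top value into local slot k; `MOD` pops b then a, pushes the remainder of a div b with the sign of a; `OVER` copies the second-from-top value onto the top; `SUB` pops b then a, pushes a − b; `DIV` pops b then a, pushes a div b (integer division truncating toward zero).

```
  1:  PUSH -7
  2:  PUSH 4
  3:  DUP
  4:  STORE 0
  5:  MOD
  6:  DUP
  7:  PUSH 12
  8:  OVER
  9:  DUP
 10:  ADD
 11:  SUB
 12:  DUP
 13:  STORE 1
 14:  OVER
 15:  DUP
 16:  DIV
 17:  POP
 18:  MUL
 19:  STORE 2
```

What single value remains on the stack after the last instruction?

-3

PUSH -7  -7
PUSH 4   -7 4
DUP      -7 4 4
STORE 0  -7 4
MOD      -3
DUP      -3 -3
PUSH 12  -3 -3 12
OVER     -3 -3 12 -3
DUP      -3 -3 12 -3 -3
ADD      -3 -3 12 -6
SUB      -3 -3 18
DUP      -3 -3 18 18
STORE 1  -3 -3 18
OVER     -3 -3 18 -3
DUP      -3 -3 18 -3 -3
DIV      -3 -3 18 1
POP      -3 -3 18
MUL      -3 -54
STORE 2  -3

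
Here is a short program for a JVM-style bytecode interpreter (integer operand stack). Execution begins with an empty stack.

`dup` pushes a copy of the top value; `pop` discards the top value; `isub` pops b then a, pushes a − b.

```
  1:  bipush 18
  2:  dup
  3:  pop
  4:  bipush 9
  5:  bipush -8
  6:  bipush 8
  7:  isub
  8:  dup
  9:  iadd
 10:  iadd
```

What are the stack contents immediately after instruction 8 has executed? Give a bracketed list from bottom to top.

bipush 18 -> [18]
dup       -> [18, 18]
pop       -> [18]
bipush 9  -> [18, 9]
bipush -8 -> [18, 9, -8]
bipush 8  -> [18, 9, -8, 8]
isub      -> [18, 9, -16]
dup       -> [18, 9, -16, -16]

[18, 9, -16, -16]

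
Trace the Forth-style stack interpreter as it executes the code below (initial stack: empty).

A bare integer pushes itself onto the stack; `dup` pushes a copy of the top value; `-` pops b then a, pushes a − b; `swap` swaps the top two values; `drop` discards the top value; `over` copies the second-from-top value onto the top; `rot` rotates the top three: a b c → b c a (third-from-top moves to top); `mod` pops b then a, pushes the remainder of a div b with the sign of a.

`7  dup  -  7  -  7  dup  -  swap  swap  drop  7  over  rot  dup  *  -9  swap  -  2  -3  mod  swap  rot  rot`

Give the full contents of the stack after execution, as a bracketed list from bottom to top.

7     7
dup   7 7
-     0
7     0 7
-     -7
7     -7 7
dup   -7 7 7
-     -7 0
swap  0 -7
swap  -7 0
drop  -7
7     -7 7
over  -7 7 -7
rot   7 -7 -7
dup   7 -7 -7 -7
*     7 -7 49
-9    7 -7 49 -9
swap  7 -7 -9 49
-     7 -7 -58
2     7 -7 -58 2
-3    7 -7 -58 2 -3
mod   7 -7 -58 2
swap  7 -7 2 -58
rot   7 2 -58 -7
rot   7 -58 -7 2

[7, -58, -7, 2]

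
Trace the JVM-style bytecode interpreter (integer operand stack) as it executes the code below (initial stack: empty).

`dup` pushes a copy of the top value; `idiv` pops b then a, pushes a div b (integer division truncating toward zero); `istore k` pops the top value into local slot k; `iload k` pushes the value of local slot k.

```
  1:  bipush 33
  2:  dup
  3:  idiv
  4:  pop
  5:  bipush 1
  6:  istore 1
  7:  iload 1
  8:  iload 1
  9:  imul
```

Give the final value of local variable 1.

bipush 33 → [33]
dup       → [33, 33]
idiv      → [1]
pop       → []
bipush 1  → [1]
istore 1  → []
iload 1   → [1]
iload 1   → [1, 1]
imul      → [1]

1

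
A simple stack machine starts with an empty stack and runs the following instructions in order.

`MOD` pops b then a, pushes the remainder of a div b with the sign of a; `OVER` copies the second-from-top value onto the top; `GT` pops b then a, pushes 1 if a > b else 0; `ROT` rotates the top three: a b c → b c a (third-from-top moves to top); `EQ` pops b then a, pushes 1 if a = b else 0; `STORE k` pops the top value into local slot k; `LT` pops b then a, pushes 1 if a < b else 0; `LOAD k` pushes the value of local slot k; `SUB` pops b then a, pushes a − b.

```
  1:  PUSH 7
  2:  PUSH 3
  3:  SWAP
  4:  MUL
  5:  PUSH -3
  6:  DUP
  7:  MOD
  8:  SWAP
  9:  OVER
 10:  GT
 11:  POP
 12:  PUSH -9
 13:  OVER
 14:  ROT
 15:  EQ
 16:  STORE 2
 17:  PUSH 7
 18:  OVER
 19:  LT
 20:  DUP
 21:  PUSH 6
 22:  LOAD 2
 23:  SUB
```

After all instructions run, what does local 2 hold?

PUSH 7  : [7]
PUSH 3  : [7, 3]
SWAP    : [3, 7]
MUL     : [21]
PUSH -3 : [21, -3]
DUP     : [21, -3, -3]
MOD     : [21, 0]
SWAP    : [0, 21]
OVER    : [0, 21, 0]
GT      : [0, 1]
POP     : [0]
PUSH -9 : [0, -9]
OVER    : [0, -9, 0]
ROT     : [-9, 0, 0]
EQ      : [-9, 1]
STORE 2 : [-9]
PUSH 7  : [-9, 7]
OVER    : [-9, 7, -9]
LT      : [-9, 0]
DUP     : [-9, 0, 0]
PUSH 6  : [-9, 0, 0, 6]
LOAD 2  : [-9, 0, 0, 6, 1]
SUB     : [-9, 0, 0, 5]

1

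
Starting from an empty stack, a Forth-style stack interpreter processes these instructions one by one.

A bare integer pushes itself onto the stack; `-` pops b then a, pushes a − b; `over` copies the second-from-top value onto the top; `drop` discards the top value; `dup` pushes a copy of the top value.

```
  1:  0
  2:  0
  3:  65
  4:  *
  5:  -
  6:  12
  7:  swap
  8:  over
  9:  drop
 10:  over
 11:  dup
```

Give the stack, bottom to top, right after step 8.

0     0
0     0 0
65    0 0 65
*     0 0
-     0
12    0 12
swap  12 0
over  12 0 12

[12, 0, 12]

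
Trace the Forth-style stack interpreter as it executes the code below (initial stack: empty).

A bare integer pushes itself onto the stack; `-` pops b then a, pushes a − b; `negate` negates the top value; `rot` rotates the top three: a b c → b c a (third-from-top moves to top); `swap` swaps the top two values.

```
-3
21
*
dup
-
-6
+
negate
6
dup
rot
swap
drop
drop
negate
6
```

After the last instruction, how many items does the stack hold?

2

-3     → -3
21     → -3 21
*      → -63
dup    → -63 -63
-      → 0
-6     → 0 -6
+      → -6
negate → 6
6      → 6 6
dup    → 6 6 6
rot    → 6 6 6
swap   → 6 6 6
drop   → 6 6
drop   → 6
negate → -6
6      → -6 6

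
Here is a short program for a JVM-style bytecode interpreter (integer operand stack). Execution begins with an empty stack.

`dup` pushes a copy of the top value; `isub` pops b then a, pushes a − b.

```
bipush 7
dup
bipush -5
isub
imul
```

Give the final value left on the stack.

bipush 7  -> 7
dup       -> 7 7
bipush -5 -> 7 7 -5
isub      -> 7 12
imul      -> 84

84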